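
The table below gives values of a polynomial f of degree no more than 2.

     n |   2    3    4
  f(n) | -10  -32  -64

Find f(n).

f(n) = -5n^2 + 3n + 4

Write f(n) = an^2 + bn + c. Substituting each data point gives a linear system:
  4a + 2b + c = -10
  9a + 3b + c = -32
  16a + 4b + c = -64
Solving the system yields a = -5, b = 3, c = 4.
So f(n) = -5n^2 + 3n + 4.
Check: f(4) = -64. ✓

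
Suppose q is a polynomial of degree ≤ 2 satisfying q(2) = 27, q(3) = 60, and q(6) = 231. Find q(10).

627

Write q(t) = at^2 + bt + c. Substituting each data point gives a linear system:
  4a + 2b + c = 27
  9a + 3b + c = 60
  36a + 6b + c = 231
Solving the system yields a = 6, b = 3, c = -3.
So q(t) = 6t² + 3t - 3.
Then q(10) = 627.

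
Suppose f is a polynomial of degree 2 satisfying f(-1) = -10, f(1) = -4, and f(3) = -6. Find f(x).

f(x) = -x^2 + 3x - 6

Write f(x) = ax^2 + bx + c. Substituting each data point gives a linear system:
  a - b + c = -10
  a + b + c = -4
  9a + 3b + c = -6
Solving the system yields a = -1, b = 3, c = -6.
So f(x) = -x² + 3x - 6.
Check: f(3) = -6. ✓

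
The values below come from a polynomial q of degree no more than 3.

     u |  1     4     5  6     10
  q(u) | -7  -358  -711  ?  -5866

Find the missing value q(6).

The 4 known points determine the degree-3 polynomial uniquely.
Write q(u) = au^3 + bu^2 + cu + d. Substituting each data point gives a linear system:
  a + b + c + d = -7
  64a + 16b + 4c + d = -358
  125a + 25b + 5c + d = -711
  1000a + 100b + 10c + d = -5866
Solving the system yields a = -6, b = 1, c = 4, d = -6.
So q(u) = -6u^3 + u^2 + 4u - 6.
Then q(6) = -1242.

-1242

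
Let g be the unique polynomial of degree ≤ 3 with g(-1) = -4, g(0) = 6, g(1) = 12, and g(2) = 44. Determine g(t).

Using the Lagrange interpolation formula with nodes -1, 0, 1, 2:
  L_0(t) = t(t - 1)(t - 2) / -6
  L_1(t) = (t + 1)(t - 1)(t - 2) / 2
  L_2(t) = (t + 1)t(t - 2) / -2
  L_3(t) = (t + 1)t(t - 1) / 6
Then g(t) = -4·L_0(t) + 6·L_1(t) + 12·L_2(t) + 44·L_3(t).
Expanding and collecting terms gives g(t) = 5t³ - 2t² + 3t + 6.
Check: g(0) = 6. ✓

g(t) = 5t^3 - 2t^2 + 3t + 6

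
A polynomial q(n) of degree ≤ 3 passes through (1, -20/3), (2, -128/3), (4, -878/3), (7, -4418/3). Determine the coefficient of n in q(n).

Write q(n) = an^3 + bn^2 + cn + d. Substituting each data point gives a linear system:
  a + b + c + d = -20/3
  8a + 4b + 2c + d = -128/3
  64a + 16b + 4c + d = -878/3
  343a + 49b + 7c + d = -4418/3
Solving the system yields a = -4, b = -5/3, c = -3, d = 2.
So q(n) = -4n^3 - (5/3)n^2 - 3n + 2.
The coefficient of n is -3.

-3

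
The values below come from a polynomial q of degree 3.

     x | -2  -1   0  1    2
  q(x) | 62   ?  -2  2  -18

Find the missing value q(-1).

6

On equispaced nodes a degree-3 polynomial has vanishing fourth forward difference, so
  q(-2) - 4·q(-1) + 6·q(0) - 4·q(1) + q(2) = 0.
Substituting the known values and solving for q(-1):
  -4·q(-1) = -24
  q(-1) = 6.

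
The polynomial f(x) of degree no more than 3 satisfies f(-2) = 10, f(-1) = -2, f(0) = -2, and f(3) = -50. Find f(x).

Using the Lagrange interpolation formula with nodes -2, -1, 0, 3:
  L_0(x) = (x + 1)x(x - 3) / -10
  L_1(x) = (x + 2)x(x - 3) / 4
  L_2(x) = (x + 2)(x + 1)(x - 3) / -6
  L_3(x) = (x + 2)(x + 1)x / 60
Then f(x) = 10·L_0(x) - 2·L_1(x) - 2·L_2(x) - 50·L_3(x).
Expanding and collecting terms gives f(x) = -2x^3 + 2x - 2.
Check: f(-2) = 10. ✓

f(x) = -2x^3 + 2x - 2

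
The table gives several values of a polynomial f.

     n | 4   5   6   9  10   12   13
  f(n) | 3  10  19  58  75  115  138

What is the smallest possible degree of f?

2

Divided differences on the nodes 4, 5, 6, 9, 10, 12, 13:
  order 0: 3  10  19  58  75  115  138
  order 1: 7  9  13  17  20  23
  order 2: 1  1  1  1  1
  order 3: 0  0  0  0
  order 4: 0  0  0
  order 5: 0  0
  order 6: 0
The order-2 divided differences are all 1 (nonzero) and every higher order vanishes, so the data lies on a polynomial of degree exactly 2.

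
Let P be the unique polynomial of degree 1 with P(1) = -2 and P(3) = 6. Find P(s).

P(s) = 4s - 6

Write P(s) = as + b. Substituting each data point gives a linear system:
  a + b = -2
  3a + b = 6
Solving the system yields a = 4, b = -6.
So P(s) = 4s - 6.
Check: P(3) = 6. ✓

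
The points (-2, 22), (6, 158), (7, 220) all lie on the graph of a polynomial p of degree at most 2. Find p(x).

Using the Lagrange interpolation formula with nodes -2, 6, 7:
  L_0(x) = (x - 6)(x - 7) / 72
  L_1(x) = (x + 2)(x - 7) / -8
  L_2(x) = (x + 2)(x - 6) / 9
Then p(x) = 22·L_0(x) + 158·L_1(x) + 220·L_2(x).
Expanding and collecting terms gives p(x) = 5x^2 - 3x - 4.
Check: p(6) = 158. ✓

p(x) = 5x^2 - 3x - 4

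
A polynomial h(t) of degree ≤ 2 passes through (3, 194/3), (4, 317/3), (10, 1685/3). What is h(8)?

1109/3

Write h(t) = at^2 + bt + c. Substituting each data point gives a linear system:
  9a + 3b + c = 194/3
  16a + 4b + c = 317/3
  100a + 10b + c = 1685/3
Solving the system yields a = 5, b = 6, c = 5/3.
So h(t) = 5t^2 + 6t + 5/3.
Then h(8) = 1109/3.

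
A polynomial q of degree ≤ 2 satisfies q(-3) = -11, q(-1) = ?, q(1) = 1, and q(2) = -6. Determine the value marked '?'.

The 3 known points determine the degree-2 polynomial uniquely.
Write q(x) = ax^2 + bx + c. Substituting each data point gives a linear system:
  9a - 3b + c = -11
  a + b + c = 1
  4a + 2b + c = -6
Solving the system yields a = -2, b = -1, c = 4.
So q(x) = -2x^2 - x + 4.
Then q(-1) = 3.

3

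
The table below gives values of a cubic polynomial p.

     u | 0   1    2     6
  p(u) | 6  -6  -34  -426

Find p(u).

Write p(u) = au^3 + bu^2 + cu + d. Substituting each data point gives a linear system:
  d = 6
  a + b + c + d = -6
  8a + 4b + 2c + d = -34
  216a + 36b + 6c + d = -426
Solving the system yields a = -1, b = -5, c = -6, d = 6.
So p(u) = -u^3 - 5u^2 - 6u + 6.
Check: p(6) = -426. ✓

p(u) = -u^3 - 5u^2 - 6u + 6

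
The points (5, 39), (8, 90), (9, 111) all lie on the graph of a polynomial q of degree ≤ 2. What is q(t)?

Using the Lagrange interpolation formula with nodes 5, 8, 9:
  L_0(t) = (t - 8)(t - 9) / 12
  L_1(t) = (t - 5)(t - 9) / -3
  L_2(t) = (t - 5)(t - 8) / 4
Then q(t) = 39·L_0(t) + 90·L_1(t) + 111·L_2(t).
Expanding and collecting terms gives q(t) = t^2 + 4t - 6.
Check: q(9) = 111. ✓

q(t) = t^2 + 4t - 6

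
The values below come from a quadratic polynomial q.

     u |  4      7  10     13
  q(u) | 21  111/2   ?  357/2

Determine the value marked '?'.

On equispaced nodes a degree-2 polynomial has vanishing third forward difference, so
  - q(4) + 3·q(7) - 3·q(10) + q(13) = 0.
Substituting the known values and solving for q(10):
  -3·q(10) = -324
  q(10) = 108.

108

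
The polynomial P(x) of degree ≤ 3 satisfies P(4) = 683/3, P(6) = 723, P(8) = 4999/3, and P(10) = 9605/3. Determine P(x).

P(x) = 3x^3 + 2x^2 - (1/3)x + 5

Write P(x) = ax^3 + bx^2 + cx + d. Substituting each data point gives a linear system:
  64a + 16b + 4c + d = 683/3
  216a + 36b + 6c + d = 723
  512a + 64b + 8c + d = 4999/3
  1000a + 100b + 10c + d = 9605/3
Solving the system yields a = 3, b = 2, c = -1/3, d = 5.
So P(x) = 3x^3 + 2x^2 - (1/3)x + 5.
Check: P(4) = 683/3. ✓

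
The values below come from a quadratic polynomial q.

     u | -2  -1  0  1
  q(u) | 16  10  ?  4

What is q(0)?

6

The 3 known points determine the degree-2 polynomial uniquely.
Write q(u) = au^2 + bu + c. Substituting each data point gives a linear system:
  4a - 2b + c = 16
  a - b + c = 10
  a + b + c = 4
Solving the system yields a = 1, b = -3, c = 6.
So q(u) = u² - 3u + 6.
Then q(0) = 6.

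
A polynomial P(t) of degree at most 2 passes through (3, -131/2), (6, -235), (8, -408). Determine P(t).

Using the Lagrange interpolation formula with nodes 3, 6, 8:
  L_0(t) = (t - 6)(t - 8) / 15
  L_1(t) = (t - 3)(t - 8) / -6
  L_2(t) = (t - 3)(t - 6) / 10
Then P(t) = -131/2·L_0(t) - 235·L_1(t) - 408·L_2(t).
Expanding and collecting terms gives P(t) = -6t² - (5/2)t - 4.
Check: P(6) = -235. ✓

P(t) = -6t^2 - (5/2)t - 4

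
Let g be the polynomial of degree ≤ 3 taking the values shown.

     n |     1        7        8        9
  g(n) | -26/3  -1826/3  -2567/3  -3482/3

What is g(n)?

Write g(n) = an^3 + bn^2 + cn + d. Substituting each data point gives a linear system:
  a + b + c + d = -26/3
  343a + 49b + 7c + d = -1826/3
  512a + 64b + 8c + d = -2567/3
  729a + 81b + 9c + d = -3482/3
Solving the system yields a = -1, b = -5, c = -3, d = 1/3.
So g(n) = -n^3 - 5n^2 - 3n + 1/3.
Check: g(9) = -3482/3. ✓

g(n) = -n^3 - 5n^2 - 3n + 1/3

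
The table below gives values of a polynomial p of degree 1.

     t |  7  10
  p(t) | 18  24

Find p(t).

Using the Lagrange interpolation formula with nodes 7, 10:
  L_0(t) = (t - 10) / -3
  L_1(t) = (t - 7) / 3
Then p(t) = 18·L_0(t) + 24·L_1(t).
Expanding and collecting terms gives p(t) = 2t + 4.
Check: p(10) = 24. ✓

p(t) = 2t + 4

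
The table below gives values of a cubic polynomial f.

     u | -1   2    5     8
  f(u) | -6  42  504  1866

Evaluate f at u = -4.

Using the Lagrange interpolation formula with nodes -1, 2, 5, 8:
  L_0(u) = (u - 2)(u - 5)(u - 8) / -162
  L_1(u) = (u + 1)(u - 5)(u - 8) / 54
  L_2(u) = (u + 1)(u - 2)(u - 8) / -54
  L_3(u) = (u + 1)(u - 2)(u - 5) / 162
Then f(u) = -6·L_0(u) + 42·L_1(u) + 504·L_2(u) + 1866·L_3(u).
Expanding and collecting terms gives f(u) = 3u^3 + 5u^2 + 2u - 6.
Evaluating at u = -4: f(-4) = -126.

-126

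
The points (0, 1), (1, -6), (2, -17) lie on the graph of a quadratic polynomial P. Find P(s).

P(s) = -2s^2 - 5s + 1

Using the Lagrange interpolation formula with nodes 0, 1, 2:
  L_0(s) = (s - 1)(s - 2) / 2
  L_1(s) = s(s - 2) / -1
  L_2(s) = s(s - 1) / 2
Then P(s) = 1·L_0(s) - 6·L_1(s) - 17·L_2(s).
Expanding and collecting terms gives P(s) = -2s² - 5s + 1.
Check: P(0) = 1. ✓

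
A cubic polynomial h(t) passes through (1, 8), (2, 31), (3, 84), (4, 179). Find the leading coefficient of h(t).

Write h(t) = at^3 + bt^2 + ct + d. Substituting each data point gives a linear system:
  a + b + c + d = 8
  8a + 4b + 2c + d = 31
  27a + 9b + 3c + d = 84
  64a + 16b + 4c + d = 179
Solving the system yields a = 2, b = 3, c = 0, d = 3.
So h(t) = 2t^3 + 3t^2 + 3.
The leading coefficient is 2.

2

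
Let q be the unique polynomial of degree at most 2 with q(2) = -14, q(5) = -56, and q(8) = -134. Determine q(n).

Write q(n) = an^2 + bn + c. Substituting each data point gives a linear system:
  4a + 2b + c = -14
  25a + 5b + c = -56
  64a + 8b + c = -134
Solving the system yields a = -2, b = 0, c = -6.
So q(n) = -2n^2 - 6.
Check: q(5) = -56. ✓

q(n) = -2n^2 - 6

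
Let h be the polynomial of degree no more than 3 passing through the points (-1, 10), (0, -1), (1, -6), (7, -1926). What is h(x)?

Write h(x) = ax^3 + bx^2 + cx + d. Substituting each data point gives a linear system:
  -a + b - c + d = 10
  d = -1
  a + b + c + d = -6
  343a + 49b + 7c + d = -1926
Solving the system yields a = -6, b = 3, c = -2, d = -1.
So h(x) = -6x^3 + 3x^2 - 2x - 1.
Check: h(-1) = 10. ✓

h(x) = -6x^3 + 3x^2 - 2x - 1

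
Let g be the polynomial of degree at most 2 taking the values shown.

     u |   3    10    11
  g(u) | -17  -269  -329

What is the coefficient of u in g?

Write g(u) = au^2 + bu + c. Substituting each data point gives a linear system:
  9a + 3b + c = -17
  100a + 10b + c = -269
  121a + 11b + c = -329
Solving the system yields a = -3, b = 3, c = 1.
So g(u) = -3u^2 + 3u + 1.
The coefficient of u is 3.

3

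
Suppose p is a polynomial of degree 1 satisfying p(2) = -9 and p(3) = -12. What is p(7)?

-24

Using the Lagrange interpolation formula with nodes 2, 3:
  L_0(s) = (s - 3) / -1
  L_1(s) = (s - 2) / 1
Then p(s) = -9·L_0(s) - 12·L_1(s).
Expanding and collecting terms gives p(s) = -3s - 3.
Evaluating at s = 7: p(7) = -24.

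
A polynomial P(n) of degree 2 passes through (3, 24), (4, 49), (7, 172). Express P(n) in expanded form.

P(n) = 4n^2 - 3n - 3

Using the Lagrange interpolation formula with nodes 3, 4, 7:
  L_0(n) = (n - 4)(n - 7) / 4
  L_1(n) = (n - 3)(n - 7) / -3
  L_2(n) = (n - 3)(n - 4) / 12
Then P(n) = 24·L_0(n) + 49·L_1(n) + 172·L_2(n).
Expanding and collecting terms gives P(n) = 4n^2 - 3n - 3.
Check: P(3) = 24. ✓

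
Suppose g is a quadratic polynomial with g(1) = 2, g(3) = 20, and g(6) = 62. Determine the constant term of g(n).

Write g(n) = an^2 + bn + c. Substituting each data point gives a linear system:
  a + b + c = 2
  9a + 3b + c = 20
  36a + 6b + c = 62
Solving the system yields a = 1, b = 5, c = -4.
So g(n) = n^2 + 5n - 4.
The constant term is -4.

-4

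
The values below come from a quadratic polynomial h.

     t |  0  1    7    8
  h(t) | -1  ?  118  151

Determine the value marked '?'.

4

The 3 known points determine the degree-2 polynomial uniquely.
Write h(t) = at^2 + bt + c. Substituting each data point gives a linear system:
  c = -1
  49a + 7b + c = 118
  64a + 8b + c = 151
Solving the system yields a = 2, b = 3, c = -1.
So h(t) = 2t² + 3t - 1.
Then h(1) = 4.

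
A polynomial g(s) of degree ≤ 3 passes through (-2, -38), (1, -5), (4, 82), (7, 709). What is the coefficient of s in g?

-4

Write g(s) = as^3 + bs^2 + cs + d. Substituting each data point gives a linear system:
  -8a + 4b - 2c + d = -38
  a + b + c + d = -5
  64a + 16b + 4c + d = 82
  343a + 49b + 7c + d = 709
Solving the system yields a = 3, b = -6, c = -4, d = 2.
So g(s) = 3s^3 - 6s^2 - 4s + 2.
The coefficient of s is -4.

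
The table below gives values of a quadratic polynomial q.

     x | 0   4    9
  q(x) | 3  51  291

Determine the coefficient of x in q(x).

Write q(x) = ax^2 + bx + c. Substituting each data point gives a linear system:
  c = 3
  16a + 4b + c = 51
  81a + 9b + c = 291
Solving the system yields a = 4, b = -4, c = 3.
So q(x) = 4x^2 - 4x + 3.
The coefficient of x is -4.

-4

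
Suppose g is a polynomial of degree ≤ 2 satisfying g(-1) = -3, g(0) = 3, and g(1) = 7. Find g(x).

Write g(x) = ax^2 + bx + c. Substituting each data point gives a linear system:
  a - b + c = -3
  c = 3
  a + b + c = 7
Solving the system yields a = -1, b = 5, c = 3.
So g(x) = -x^2 + 5x + 3.
Check: g(0) = 3. ✓

g(x) = -x^2 + 5x + 3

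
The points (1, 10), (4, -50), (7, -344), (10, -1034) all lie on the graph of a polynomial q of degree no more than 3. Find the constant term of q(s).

6

Write q(s) = as^3 + bs^2 + cs + d. Substituting each data point gives a linear system:
  a + b + c + d = 10
  64a + 16b + 4c + d = -50
  343a + 49b + 7c + d = -344
  1000a + 100b + 10c + d = -1034
Solving the system yields a = -1, b = -1, c = 6, d = 6.
So q(s) = -s³ - s² + 6s + 6.
The constant term is 6.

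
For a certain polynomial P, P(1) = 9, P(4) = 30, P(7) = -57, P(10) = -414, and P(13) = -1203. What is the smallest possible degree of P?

Forward differences of the values at u = 1, 4, 7, 10, 13:
  P  : 9  30  -57  -414  -1203
  Δ  : 21  -87  -357  -789
  Δ^2: -108  -270  -432
  Δ^3: -162  -162
  Δ^4: 0
The third differences are constant (-162) and nonzero, while all higher differences vanish, so the minimal degree is 3.

3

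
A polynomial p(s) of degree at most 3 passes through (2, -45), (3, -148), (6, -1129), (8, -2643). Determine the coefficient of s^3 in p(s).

-5

Write p(s) = as^3 + bs^2 + cs + d. Substituting each data point gives a linear system:
  8a + 4b + 2c + d = -45
  27a + 9b + 3c + d = -148
  216a + 36b + 6c + d = -1129
  512a + 64b + 8c + d = -2643
Solving the system yields a = -5, b = -1, c = -3, d = 5.
So p(s) = -5s³ - s² - 3s + 5.
The leading coefficient is -5.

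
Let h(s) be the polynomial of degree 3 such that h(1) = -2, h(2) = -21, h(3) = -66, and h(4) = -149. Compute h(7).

-746

Using the Lagrange interpolation formula with nodes 1, 2, 3, 4:
  L_0(s) = (s - 2)(s - 3)(s - 4) / -6
  L_1(s) = (s - 1)(s - 3)(s - 4) / 2
  L_2(s) = (s - 1)(s - 2)(s - 4) / -2
  L_3(s) = (s - 1)(s - 2)(s - 3) / 6
Then h(s) = -2·L_0(s) - 21·L_1(s) - 66·L_2(s) - 149·L_3(s).
Expanding and collecting terms gives h(s) = -2s^3 - s^2 - 2s + 3.
Evaluating at s = 7: h(7) = -746.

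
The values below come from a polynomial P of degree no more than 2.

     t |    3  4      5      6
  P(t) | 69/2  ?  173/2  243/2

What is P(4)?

115/2

The 3 known points determine the degree-2 polynomial uniquely.
Write P(t) = at^2 + bt + c. Substituting each data point gives a linear system:
  9a + 3b + c = 69/2
  25a + 5b + c = 173/2
  36a + 6b + c = 243/2
Solving the system yields a = 3, b = 2, c = 3/2.
So P(t) = 3t^2 + 2t + 3/2.
Then P(4) = 115/2.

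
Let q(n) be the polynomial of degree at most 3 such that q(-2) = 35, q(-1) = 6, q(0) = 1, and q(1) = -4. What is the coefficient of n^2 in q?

0

Write q(n) = an^3 + bn^2 + cn + d. Substituting each data point gives a linear system:
  -8a + 4b - 2c + d = 35
  -a + b - c + d = 6
  d = 1
  a + b + c + d = -4
Solving the system yields a = -4, b = 0, c = -1, d = 1.
So q(n) = -4n³ - n + 1.
The coefficient of n^2 is 0.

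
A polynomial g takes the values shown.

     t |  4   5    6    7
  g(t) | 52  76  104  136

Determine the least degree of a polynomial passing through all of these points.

2

Forward differences of the values at t = 4, 5, 6, 7:
  g  : 52  76  104  136
  Δ  : 24  28  32
  Δ^2: 4  4
  Δ^3: 0
The second differences are constant (4) and nonzero, while all higher differences vanish, so the minimal degree is 2.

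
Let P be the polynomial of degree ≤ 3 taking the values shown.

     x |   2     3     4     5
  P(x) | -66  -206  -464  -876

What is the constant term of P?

Write P(x) = ax^3 + bx^2 + cx + d. Substituting each data point gives a linear system:
  8a + 4b + 2c + d = -66
  27a + 9b + 3c + d = -206
  64a + 16b + 4c + d = -464
  125a + 25b + 5c + d = -876
Solving the system yields a = -6, b = -5, c = -1, d = 4.
So P(x) = -6x^3 - 5x^2 - x + 4.
The constant term is 4.

4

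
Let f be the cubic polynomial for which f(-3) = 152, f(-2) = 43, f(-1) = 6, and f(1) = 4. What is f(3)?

-142

Write f(n) = an^3 + bn^2 + cn + d. Substituting each data point gives a linear system:
  -27a + 9b - 3c + d = 152
  -8a + 4b - 2c + d = 43
  -a + b - c + d = 6
  a + b + c + d = 4
Solving the system yields a = -6, b = 0, c = 5, d = 5.
So f(n) = -6n³ + 5n + 5.
Then f(3) = -142.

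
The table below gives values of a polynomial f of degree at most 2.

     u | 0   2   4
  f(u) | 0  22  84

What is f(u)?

f(u) = 5u^2 + u

Write f(u) = au^2 + bu + c. Substituting each data point gives a linear system:
  c = 0
  4a + 2b + c = 22
  16a + 4b + c = 84
Solving the system yields a = 5, b = 1, c = 0.
So f(u) = 5u^2 + u.
Check: f(4) = 84. ✓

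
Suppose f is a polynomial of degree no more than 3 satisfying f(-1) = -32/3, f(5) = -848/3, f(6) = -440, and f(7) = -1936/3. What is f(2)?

Write f(u) = au^3 + bu^2 + cu + d. Substituting each data point gives a linear system:
  -a + b - c + d = -32/3
  125a + 25b + 5c + d = -848/3
  216a + 36b + 6c + d = -440
  343a + 49b + 7c + d = -1936/3
Solving the system yields a = -1, b = -6, c = -1/3, d = -6.
So f(u) = -u³ - 6u² - (1/3)u - 6.
Then f(2) = -116/3.

-116/3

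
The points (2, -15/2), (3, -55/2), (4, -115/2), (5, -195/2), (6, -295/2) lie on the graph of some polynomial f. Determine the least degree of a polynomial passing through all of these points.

2

Forward differences of the values at s = 2, 3, 4, 5, 6:
  f  : -15/2  -55/2  -115/2  -195/2  -295/2
  Δ  : -20  -30  -40  -50
  Δ^2: -10  -10  -10
  Δ^3: 0  0
  Δ^4: 0
The second differences are constant (-10) and nonzero, while all higher differences vanish, so the minimal degree is 2.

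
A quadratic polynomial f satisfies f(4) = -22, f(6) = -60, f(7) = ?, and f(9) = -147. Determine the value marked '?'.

-85

The 3 known points determine the degree-2 polynomial uniquely.
Write f(s) = as^2 + bs + c. Substituting each data point gives a linear system:
  16a + 4b + c = -22
  36a + 6b + c = -60
  81a + 9b + c = -147
Solving the system yields a = -2, b = 1, c = 6.
So f(s) = -2s^2 + s + 6.
Then f(7) = -85.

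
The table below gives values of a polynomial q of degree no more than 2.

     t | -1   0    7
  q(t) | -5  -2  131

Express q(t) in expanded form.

Write q(t) = at^2 + bt + c. Substituting each data point gives a linear system:
  a - b + c = -5
  c = -2
  49a + 7b + c = 131
Solving the system yields a = 2, b = 5, c = -2.
So q(t) = 2t^2 + 5t - 2.
Check: q(0) = -2. ✓

q(t) = 2t^2 + 5t - 2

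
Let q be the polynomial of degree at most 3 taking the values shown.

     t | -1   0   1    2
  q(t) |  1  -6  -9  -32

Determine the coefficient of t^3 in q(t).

Write q(t) = at^3 + bt^2 + ct + d. Substituting each data point gives a linear system:
  -a + b - c + d = 1
  d = -6
  a + b + c + d = -9
  8a + 4b + 2c + d = -32
Solving the system yields a = -4, b = 2, c = -1, d = -6.
So q(t) = -4t^3 + 2t^2 - t - 6.
The leading coefficient is -4.

-4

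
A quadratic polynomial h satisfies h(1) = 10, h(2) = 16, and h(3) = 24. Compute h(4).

34

Forward differences of the values at s = 1, 2, 3:
  h  : 10  16  24
  Δ  : 6  8
  Δ^2: 2
The second differences are constant, confirming degree 2.
Interpolating (Newton forward form) and evaluating at s = 4 gives h(4) = 34.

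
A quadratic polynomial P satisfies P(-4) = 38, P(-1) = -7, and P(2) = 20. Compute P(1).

Write P(s) = as^2 + bs + c. Substituting each data point gives a linear system:
  16a - 4b + c = 38
  a - b + c = -7
  4a + 2b + c = 20
Solving the system yields a = 4, b = 5, c = -6.
So P(s) = 4s^2 + 5s - 6.
Then P(1) = 3.

3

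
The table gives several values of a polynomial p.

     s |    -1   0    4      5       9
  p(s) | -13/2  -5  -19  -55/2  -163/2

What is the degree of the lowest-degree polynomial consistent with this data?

Divided differences on the nodes -1, 0, 4, 5, 9:
  order 0: -13/2  -5  -19  -55/2  -163/2
  order 1: 3/2  -7/2  -17/2  -27/2
  order 2: -1  -1  -1
  order 3: 0  0
  order 4: 0
The order-2 divided differences are all -1 (nonzero) and every higher order vanishes, so the data lies on a polynomial of degree exactly 2.

2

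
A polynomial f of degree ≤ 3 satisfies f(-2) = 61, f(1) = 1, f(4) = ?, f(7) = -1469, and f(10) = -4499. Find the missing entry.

-239

On equispaced nodes a degree-3 polynomial has vanishing fourth forward difference, so
  f(-2) - 4·f(1) + 6·f(4) - 4·f(7) + f(10) = 0.
Substituting the known values and solving for f(4):
  6·f(4) = -1434
  f(4) = -239.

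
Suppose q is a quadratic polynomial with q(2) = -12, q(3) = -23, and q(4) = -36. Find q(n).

q(n) = -n^2 - 6n + 4

Using the Lagrange interpolation formula with nodes 2, 3, 4:
  L_0(n) = (n - 3)(n - 4) / 2
  L_1(n) = (n - 2)(n - 4) / -1
  L_2(n) = (n - 2)(n - 3) / 2
Then q(n) = -12·L_0(n) - 23·L_1(n) - 36·L_2(n).
Expanding and collecting terms gives q(n) = -n² - 6n + 4.
Check: q(3) = -23. ✓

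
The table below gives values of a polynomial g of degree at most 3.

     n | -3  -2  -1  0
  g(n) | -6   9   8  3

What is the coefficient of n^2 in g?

Write g(n) = an^3 + bn^2 + cn + d. Substituting each data point gives a linear system:
  -27a + 9b - 3c + d = -6
  -8a + 4b - 2c + d = 9
  -a + b - c + d = 8
  d = 3
Solving the system yields a = 2, b = 4, c = -3, d = 3.
So g(n) = 2n^3 + 4n^2 - 3n + 3.
The coefficient of n^2 is 4.

4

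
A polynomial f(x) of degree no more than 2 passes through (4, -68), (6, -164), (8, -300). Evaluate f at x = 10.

-476

Using the Lagrange interpolation formula with nodes 4, 6, 8:
  L_0(x) = (x - 6)(x - 8) / 8
  L_1(x) = (x - 4)(x - 8) / -4
  L_2(x) = (x - 4)(x - 6) / 8
Then f(x) = -68·L_0(x) - 164·L_1(x) - 300·L_2(x).
Expanding and collecting terms gives f(x) = -5x^2 + 2x + 4.
Evaluating at x = 10: f(10) = -476.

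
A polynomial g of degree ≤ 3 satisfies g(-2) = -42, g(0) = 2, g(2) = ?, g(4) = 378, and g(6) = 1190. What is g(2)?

62

The 4 known points determine the degree-3 polynomial uniquely.
Write g(s) = as^3 + bs^2 + cs + d. Substituting each data point gives a linear system:
  -8a + 4b - 2c + d = -42
  d = 2
  64a + 16b + 4c + d = 378
  216a + 36b + 6c + d = 1190
Solving the system yields a = 5, b = 2, c = 6, d = 2.
So g(s) = 5s^3 + 2s^2 + 6s + 2.
Then g(2) = 62.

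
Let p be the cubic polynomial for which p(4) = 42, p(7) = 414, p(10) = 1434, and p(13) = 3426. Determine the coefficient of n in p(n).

4

Write p(n) = an^3 + bn^2 + cn + d. Substituting each data point gives a linear system:
  64a + 16b + 4c + d = 42
  343a + 49b + 7c + d = 414
  1000a + 100b + 10c + d = 1434
  2197a + 169b + 13c + d = 3426
Solving the system yields a = 2, b = -6, c = 4, d = -6.
So p(n) = 2n^3 - 6n^2 + 4n - 6.
The coefficient of n is 4.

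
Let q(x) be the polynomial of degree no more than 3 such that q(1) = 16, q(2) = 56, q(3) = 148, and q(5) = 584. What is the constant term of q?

Write q(x) = ax^3 + bx^2 + cx + d. Substituting each data point gives a linear system:
  a + b + c + d = 16
  8a + 4b + 2c + d = 56
  27a + 9b + 3c + d = 148
  125a + 25b + 5c + d = 584
Solving the system yields a = 4, b = 2, c = 6, d = 4.
So q(x) = 4x^3 + 2x^2 + 6x + 4.
The constant term is 4.

4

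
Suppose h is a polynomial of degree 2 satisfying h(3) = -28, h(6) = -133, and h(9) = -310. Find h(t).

Using the Lagrange interpolation formula with nodes 3, 6, 9:
  L_0(t) = (t - 6)(t - 9) / 18
  L_1(t) = (t - 3)(t - 9) / -9
  L_2(t) = (t - 3)(t - 6) / 18
Then h(t) = -28·L_0(t) - 133·L_1(t) - 310·L_2(t).
Expanding and collecting terms gives h(t) = -4t^2 + t + 5.
Check: h(6) = -133. ✓

h(t) = -4t^2 + t + 5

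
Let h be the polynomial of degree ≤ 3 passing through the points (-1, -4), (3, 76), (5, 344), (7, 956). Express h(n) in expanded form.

Write h(n) = an^3 + bn^2 + cn + d. Substituting each data point gives a linear system:
  -a + b - c + d = -4
  27a + 9b + 3c + d = 76
  125a + 25b + 5c + d = 344
  343a + 49b + 7c + d = 956
Solving the system yields a = 3, b = -2, c = 3, d = 4.
So h(n) = 3n^3 - 2n^2 + 3n + 4.
Check: h(5) = 344. ✓

h(n) = 3n^3 - 2n^2 + 3n + 4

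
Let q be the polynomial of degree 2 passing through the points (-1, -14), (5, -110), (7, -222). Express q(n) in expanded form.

Using the Lagrange interpolation formula with nodes -1, 5, 7:
  L_0(n) = (n - 5)(n - 7) / 48
  L_1(n) = (n + 1)(n - 7) / -12
  L_2(n) = (n + 1)(n - 5) / 16
Then q(n) = -14·L_0(n) - 110·L_1(n) - 222·L_2(n).
Expanding and collecting terms gives q(n) = -5n² + 4n - 5.
Check: q(7) = -222. ✓

q(n) = -5n^2 + 4n - 5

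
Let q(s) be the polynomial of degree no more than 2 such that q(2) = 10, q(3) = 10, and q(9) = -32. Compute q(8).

-20

Write q(s) = as^2 + bs + c. Substituting each data point gives a linear system:
  4a + 2b + c = 10
  9a + 3b + c = 10
  81a + 9b + c = -32
Solving the system yields a = -1, b = 5, c = 4.
So q(s) = -s^2 + 5s + 4.
Then q(8) = -20.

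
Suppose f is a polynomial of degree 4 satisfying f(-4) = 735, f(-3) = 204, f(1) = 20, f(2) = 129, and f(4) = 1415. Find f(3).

504

Write f(n) = an^4 + bn^3 + cn^2 + dn + e. Substituting each data point gives a linear system:
  256a - 64b + 16c - 4d + e = 735
  81a - 27b + 9c - 3d + e = 204
  a + b + c + d + e = 20
  16a + 8b + 4c + 2d + e = 129
  256a + 64b + 16c + 4d + e = 1415
Solving the system yields a = 4, b = 5, c = 3, d = 5, e = 3.
So f(n) = 4n⁴ + 5n³ + 3n² + 5n + 3.
Then f(3) = 504.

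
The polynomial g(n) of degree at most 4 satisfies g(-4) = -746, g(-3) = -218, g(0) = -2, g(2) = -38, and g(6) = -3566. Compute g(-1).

Using the Lagrange interpolation formula with nodes -4, -3, 0, 2, 6:
  L_0(n) = (n + 3)n(n - 2)(n - 6) / 240
  L_1(n) = (n + 4)n(n - 2)(n - 6) / -135
  L_2(n) = (n + 4)(n + 3)(n - 2)(n - 6) / 144
  L_3(n) = (n + 4)(n + 3)n(n - 6) / -240
  L_4(n) = (n + 4)(n + 3)n(n - 2) / 2160
Then g(n) = -746·L_0(n) - 218·L_1(n) - 2·L_2(n) - 38·L_3(n) - 3566·L_4(n).
Expanding and collecting terms gives g(n) = -3n^4 + n^3 + 4n^2 - 6n - 2.
Evaluating at n = -1: g(-1) = 4.

4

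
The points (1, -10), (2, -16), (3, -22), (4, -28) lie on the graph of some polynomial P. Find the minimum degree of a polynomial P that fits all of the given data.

1

Forward differences of the values at x = 1, 2, 3, 4:
  P  : -10  -16  -22  -28
  Δ  : -6  -6  -6
  Δ^2: 0  0
  Δ^3: 0
The first differences are constant (-6) and nonzero, while all higher differences vanish, so the minimal degree is 1.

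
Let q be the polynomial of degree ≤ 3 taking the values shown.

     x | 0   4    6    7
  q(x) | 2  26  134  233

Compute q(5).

67

Using the Lagrange interpolation formula with nodes 0, 4, 6, 7:
  L_0(x) = (x - 4)(x - 6)(x - 7) / -168
  L_1(x) = x(x - 6)(x - 7) / 24
  L_2(x) = x(x - 4)(x - 7) / -12
  L_3(x) = x(x - 4)(x - 6) / 21
Then q(x) = 2·L_0(x) + 26·L_1(x) + 134·L_2(x) + 233·L_3(x).
Expanding and collecting terms gives q(x) = x^3 - 2x^2 - 2x + 2.
Evaluating at x = 5: q(5) = 67.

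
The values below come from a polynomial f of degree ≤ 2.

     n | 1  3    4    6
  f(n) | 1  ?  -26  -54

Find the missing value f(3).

-15

The 3 known points determine the degree-2 polynomial uniquely.
Write f(n) = an^2 + bn + c. Substituting each data point gives a linear system:
  a + b + c = 1
  16a + 4b + c = -26
  36a + 6b + c = -54
Solving the system yields a = -1, b = -4, c = 6.
So f(n) = -n² - 4n + 6.
Then f(3) = -15.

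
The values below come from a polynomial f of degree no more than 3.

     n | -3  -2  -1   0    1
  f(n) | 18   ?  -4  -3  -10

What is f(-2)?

The 4 known points determine the degree-3 polynomial uniquely.
Write f(n) = an^3 + bn^2 + cn + d. Substituting each data point gives a linear system:
  -27a + 9b - 3c + d = 18
  -a + b - c + d = -4
  d = -3
  a + b + c + d = -10
Solving the system yields a = -2, b = -4, c = -1, d = -3.
So f(n) = -2n^3 - 4n^2 - n - 3.
Then f(-2) = -1.

-1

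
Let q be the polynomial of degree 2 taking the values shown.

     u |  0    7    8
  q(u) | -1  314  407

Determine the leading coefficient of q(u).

Write q(u) = au^2 + bu + c. Substituting each data point gives a linear system:
  c = -1
  49a + 7b + c = 314
  64a + 8b + c = 407
Solving the system yields a = 6, b = 3, c = -1.
So q(u) = 6u^2 + 3u - 1.
The leading coefficient is 6.

6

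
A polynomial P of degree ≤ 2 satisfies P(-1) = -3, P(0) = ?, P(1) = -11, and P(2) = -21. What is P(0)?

-5

On equispaced nodes a degree-2 polynomial has vanishing third forward difference, so
  - P(-1) + 3·P(0) - 3·P(1) + P(2) = 0.
Substituting the known values and solving for P(0):
  3·P(0) = -15
  P(0) = -5.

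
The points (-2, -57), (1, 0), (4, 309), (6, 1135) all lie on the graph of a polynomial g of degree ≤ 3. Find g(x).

g(x) = 6x^3 - 4x^2 - 3x + 1

Using the Lagrange interpolation formula with nodes -2, 1, 4, 6:
  L_0(x) = (x - 1)(x - 4)(x - 6) / -144
  L_1(x) = (x + 2)(x - 4)(x - 6) / 45
  L_2(x) = (x + 2)(x - 1)(x - 6) / -36
  L_3(x) = (x + 2)(x - 1)(x - 4) / 80
Then g(x) = -57·L_0(x) + 0·L_1(x) + 309·L_2(x) + 1135·L_3(x).
Expanding and collecting terms gives g(x) = 6x³ - 4x² - 3x + 1.
Check: g(1) = 0. ✓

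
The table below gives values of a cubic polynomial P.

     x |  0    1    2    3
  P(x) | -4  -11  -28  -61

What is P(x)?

Write P(x) = ax^3 + bx^2 + cx + d. Substituting each data point gives a linear system:
  d = -4
  a + b + c + d = -11
  8a + 4b + 2c + d = -28
  27a + 9b + 3c + d = -61
Solving the system yields a = -1, b = -2, c = -4, d = -4.
So P(x) = -x^3 - 2x^2 - 4x - 4.
Check: P(3) = -61. ✓

P(x) = -x^3 - 2x^2 - 4x - 4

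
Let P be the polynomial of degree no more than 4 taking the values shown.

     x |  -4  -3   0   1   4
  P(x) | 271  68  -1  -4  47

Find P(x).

P(x) = x^4 - 2x^3 - 6x^2 + 4x - 1

Write P(x) = ax^4 + bx^3 + cx^2 + dx + e. Substituting each data point gives a linear system:
  256a - 64b + 16c - 4d + e = 271
  81a - 27b + 9c - 3d + e = 68
  e = -1
  a + b + c + d + e = -4
  256a + 64b + 16c + 4d + e = 47
Solving the system yields a = 1, b = -2, c = -6, d = 4, e = -1.
So P(x) = x^4 - 2x^3 - 6x^2 + 4x - 1.
Check: P(-3) = 68. ✓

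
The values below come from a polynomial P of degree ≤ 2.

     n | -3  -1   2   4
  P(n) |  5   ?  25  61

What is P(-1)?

1

The 3 known points determine the degree-2 polynomial uniquely.
Write P(n) = an^2 + bn + c. Substituting each data point gives a linear system:
  9a - 3b + c = 5
  4a + 2b + c = 25
  16a + 4b + c = 61
Solving the system yields a = 2, b = 6, c = 5.
So P(n) = 2n^2 + 6n + 5.
Then P(-1) = 1.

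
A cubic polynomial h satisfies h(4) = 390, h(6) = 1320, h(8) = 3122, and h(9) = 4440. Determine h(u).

h(u) = 6u^3 + u^2 - u - 6

Write h(u) = au^3 + bu^2 + cu + d. Substituting each data point gives a linear system:
  64a + 16b + 4c + d = 390
  216a + 36b + 6c + d = 1320
  512a + 64b + 8c + d = 3122
  729a + 81b + 9c + d = 4440
Solving the system yields a = 6, b = 1, c = -1, d = -6.
So h(u) = 6u³ + u² - u - 6.
Check: h(4) = 390. ✓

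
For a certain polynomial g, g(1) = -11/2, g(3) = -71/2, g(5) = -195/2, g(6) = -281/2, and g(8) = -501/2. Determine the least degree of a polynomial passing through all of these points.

Divided differences on the nodes 1, 3, 5, 6, 8:
  order 0: -11/2  -71/2  -195/2  -281/2  -501/2
  order 1: -15  -31  -43  -55
  order 2: -4  -4  -4
  order 3: 0  0
  order 4: 0
The order-2 divided differences are all -4 (nonzero) and every higher order vanishes, so the data lies on a polynomial of degree exactly 2.

2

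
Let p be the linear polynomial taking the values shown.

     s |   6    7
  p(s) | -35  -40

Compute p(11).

Using the Lagrange interpolation formula with nodes 6, 7:
  L_0(s) = (s - 7) / -1
  L_1(s) = (s - 6) / 1
Then p(s) = -35·L_0(s) - 40·L_1(s).
Expanding and collecting terms gives p(s) = -5s - 5.
Evaluating at s = 11: p(11) = -60.

-60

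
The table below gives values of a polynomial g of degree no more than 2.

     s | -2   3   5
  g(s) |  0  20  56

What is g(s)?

g(s) = 2s^2 + 2s - 4

Using the Lagrange interpolation formula with nodes -2, 3, 5:
  L_0(s) = (s - 3)(s - 5) / 35
  L_1(s) = (s + 2)(s - 5) / -10
  L_2(s) = (s + 2)(s - 3) / 14
Then g(s) = 0·L_0(s) + 20·L_1(s) + 56·L_2(s).
Expanding and collecting terms gives g(s) = 2s^2 + 2s - 4.
Check: g(5) = 56. ✓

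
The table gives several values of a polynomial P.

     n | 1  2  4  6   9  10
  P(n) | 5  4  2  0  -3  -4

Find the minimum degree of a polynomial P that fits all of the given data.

Divided differences on the nodes 1, 2, 4, 6, 9, 10:
  order 0: 5  4  2  0  -3  -4
  order 1: -1  -1  -1  -1  -1
  order 2: 0  0  0  0
  order 3: 0  0  0
  order 4: 0  0
  order 5: 0
The order-1 divided differences are all -1 (nonzero) and every higher order vanishes, so the data lies on a polynomial of degree exactly 1.

1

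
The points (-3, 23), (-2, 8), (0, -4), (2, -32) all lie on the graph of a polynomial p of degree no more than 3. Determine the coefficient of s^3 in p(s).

Write p(s) = as^3 + bs^2 + cs + d. Substituting each data point gives a linear system:
  -27a + 9b - 3c + d = 23
  -8a + 4b - 2c + d = 8
  d = -4
  8a + 4b + 2c + d = -32
Solving the system yields a = -1, b = -2, c = -6, d = -4.
So p(s) = -s^3 - 2s^2 - 6s - 4.
The leading coefficient is -1.

-1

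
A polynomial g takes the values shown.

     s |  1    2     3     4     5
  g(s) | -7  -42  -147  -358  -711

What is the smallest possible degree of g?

3

Forward differences of the values at s = 1, 2, 3, 4, 5:
  g  : -7  -42  -147  -358  -711
  Δ  : -35  -105  -211  -353
  Δ^2: -70  -106  -142
  Δ^3: -36  -36
  Δ^4: 0
The third differences are constant (-36) and nonzero, while all higher differences vanish, so the minimal degree is 3.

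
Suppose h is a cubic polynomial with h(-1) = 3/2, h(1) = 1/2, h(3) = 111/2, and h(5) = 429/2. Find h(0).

Using the Lagrange interpolation formula with nodes -1, 1, 3, 5:
  L_0(u) = (u - 1)(u - 3)(u - 5) / -48
  L_1(u) = (u + 1)(u - 3)(u - 5) / 16
  L_2(u) = (u + 1)(u - 1)(u - 5) / -16
  L_3(u) = (u + 1)(u - 1)(u - 3) / 48
Then h(u) = 3/2·L_0(u) + 1/2·L_1(u) + 111/2·L_2(u) + 429/2·L_3(u).
Expanding and collecting terms gives h(u) = u^3 + 4u^2 - (3/2)u - 3.
Evaluating at u = 0: h(0) = -3.

-3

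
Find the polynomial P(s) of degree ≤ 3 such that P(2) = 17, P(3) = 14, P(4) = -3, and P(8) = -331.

P(s) = -s^3 + 2s^2 + 6s + 5

Using the Lagrange interpolation formula with nodes 2, 3, 4, 8:
  L_0(s) = (s - 3)(s - 4)(s - 8) / -12
  L_1(s) = (s - 2)(s - 4)(s - 8) / 5
  L_2(s) = (s - 2)(s - 3)(s - 8) / -8
  L_3(s) = (s - 2)(s - 3)(s - 4) / 120
Then P(s) = 17·L_0(s) + 14·L_1(s) - 3·L_2(s) - 331·L_3(s).
Expanding and collecting terms gives P(s) = -s³ + 2s² + 6s + 5.
Check: P(4) = -3. ✓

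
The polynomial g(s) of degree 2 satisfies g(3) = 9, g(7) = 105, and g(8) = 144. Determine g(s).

g(s) = 3s^2 - 6s

Write g(s) = as^2 + bs + c. Substituting each data point gives a linear system:
  9a + 3b + c = 9
  49a + 7b + c = 105
  64a + 8b + c = 144
Solving the system yields a = 3, b = -6, c = 0.
So g(s) = 3s^2 - 6s.
Check: g(7) = 105. ✓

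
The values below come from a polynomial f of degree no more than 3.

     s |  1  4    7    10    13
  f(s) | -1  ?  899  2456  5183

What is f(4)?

188

On equispaced nodes a degree-3 polynomial has vanishing fourth forward difference, so
  f(1) - 4·f(4) + 6·f(7) - 4·f(10) + f(13) = 0.
Substituting the known values and solving for f(4):
  -4·f(4) = -752
  f(4) = 188.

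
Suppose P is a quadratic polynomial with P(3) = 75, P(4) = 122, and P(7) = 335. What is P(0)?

Write P(n) = an^2 + bn + c. Substituting each data point gives a linear system:
  9a + 3b + c = 75
  16a + 4b + c = 122
  49a + 7b + c = 335
Solving the system yields a = 6, b = 5, c = 6.
So P(n) = 6n² + 5n + 6.
Then P(0) = 6.

6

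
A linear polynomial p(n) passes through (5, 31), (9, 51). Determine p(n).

p(n) = 5n + 6

Write p(n) = an + b. Substituting each data point gives a linear system:
  5a + b = 31
  9a + b = 51
Solving the system yields a = 5, b = 6.
So p(n) = 5n + 6.
Check: p(9) = 51. ✓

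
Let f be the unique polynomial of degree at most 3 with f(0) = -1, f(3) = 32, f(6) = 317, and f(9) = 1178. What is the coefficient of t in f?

5

Write f(t) = at^3 + bt^2 + ct + d. Substituting each data point gives a linear system:
  d = -1
  27a + 9b + 3c + d = 32
  216a + 36b + 6c + d = 317
  729a + 81b + 9c + d = 1178
Solving the system yields a = 2, b = -4, c = 5, d = -1.
So f(t) = 2t^3 - 4t^2 + 5t - 1.
The coefficient of t is 5.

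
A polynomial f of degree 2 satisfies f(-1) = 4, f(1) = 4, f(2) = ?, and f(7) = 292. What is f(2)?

22

The 3 known points determine the degree-2 polynomial uniquely.
Write f(s) = as^2 + bs + c. Substituting each data point gives a linear system:
  a - b + c = 4
  a + b + c = 4
  49a + 7b + c = 292
Solving the system yields a = 6, b = 0, c = -2.
So f(s) = 6s^2 - 2.
Then f(2) = 22.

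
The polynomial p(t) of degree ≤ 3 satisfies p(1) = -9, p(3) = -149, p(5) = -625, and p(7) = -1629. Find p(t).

p(t) = -4t^3 - 6t^2 + 6t - 5

Write p(t) = at^3 + bt^2 + ct + d. Substituting each data point gives a linear system:
  a + b + c + d = -9
  27a + 9b + 3c + d = -149
  125a + 25b + 5c + d = -625
  343a + 49b + 7c + d = -1629
Solving the system yields a = -4, b = -6, c = 6, d = -5.
So p(t) = -4t^3 - 6t^2 + 6t - 5.
Check: p(1) = -9. ✓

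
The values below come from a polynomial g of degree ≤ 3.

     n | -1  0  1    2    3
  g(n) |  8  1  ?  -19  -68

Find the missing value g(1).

The 4 known points determine the degree-3 polynomial uniquely.
Write g(n) = an^3 + bn^2 + cn + d. Substituting each data point gives a linear system:
  -a + b - c + d = 8
  d = 1
  8a + 4b + 2c + d = -19
  27a + 9b + 3c + d = -68
Solving the system yields a = -3, b = 2, c = -2, d = 1.
So g(n) = -3n³ + 2n² - 2n + 1.
Then g(1) = -2.

-2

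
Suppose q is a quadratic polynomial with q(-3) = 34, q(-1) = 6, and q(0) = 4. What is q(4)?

76

Write q(n) = an^2 + bn + c. Substituting each data point gives a linear system:
  9a - 3b + c = 34
  a - b + c = 6
  c = 4
Solving the system yields a = 4, b = 2, c = 4.
So q(n) = 4n² + 2n + 4.
Then q(4) = 76.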